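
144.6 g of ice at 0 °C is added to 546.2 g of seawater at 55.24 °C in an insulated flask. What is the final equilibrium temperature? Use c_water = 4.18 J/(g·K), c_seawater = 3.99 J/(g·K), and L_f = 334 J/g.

Net heat exchanged in the isolated system is zero:
melt ice: 144.6×334 = 48296; warm the meltwater: 604.43 T; seawater cools: 546.2×3.99×(T − 55.24) = 2179.3(T − 55.24)
2783.8 T = 120387 − 48296 = 72090
T ≈ 25.90 °C. Since T > 0 °C, the all-ice-melts assumption holds.

T_f ≈ 25.9 °C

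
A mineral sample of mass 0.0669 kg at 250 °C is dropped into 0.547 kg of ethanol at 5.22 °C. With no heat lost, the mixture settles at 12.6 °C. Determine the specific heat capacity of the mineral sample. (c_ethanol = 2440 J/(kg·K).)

c ≈ 620 J/(kg·K)

Heat lost by the mineral sample = heat gained by the ethanol:
0.0669·c·(250 − 12.6) = 0.547·2440·(12.6 − 5.22)
15.88 c = 9849.9  ⇒  c ≈ 620.2 J/(kg·K)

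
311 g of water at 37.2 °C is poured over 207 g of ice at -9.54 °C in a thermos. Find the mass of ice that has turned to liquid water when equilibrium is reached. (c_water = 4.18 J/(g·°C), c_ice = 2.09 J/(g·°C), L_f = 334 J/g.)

m_melted ≈ 132 g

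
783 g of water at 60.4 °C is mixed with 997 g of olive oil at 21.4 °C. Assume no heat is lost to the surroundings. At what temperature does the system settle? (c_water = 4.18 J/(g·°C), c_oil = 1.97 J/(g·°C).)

T_f ≈ 45.8 °C

|Q_water| = |Q_oil|:
783*4.18*(60.4 − T) = 997*1.97*(T − 21.4)
3272.9(60.4 − T) = 1964.1(T − 21.4)
5237 T = 239717  ⇒  T ≈ 45.77 °C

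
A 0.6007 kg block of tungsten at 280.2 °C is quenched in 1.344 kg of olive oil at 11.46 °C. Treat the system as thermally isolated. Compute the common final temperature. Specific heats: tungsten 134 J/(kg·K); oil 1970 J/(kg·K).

T_f ≈ 19.4 °C

With ΣQ=0 the equilibrium temperature is the m·c-weighted mean:
T_f = (80.49*280.2 + 2647.7*11.46) / (80.49 + 2647.7)
    = 52897 / 2728.2 ≈ 19.39 °C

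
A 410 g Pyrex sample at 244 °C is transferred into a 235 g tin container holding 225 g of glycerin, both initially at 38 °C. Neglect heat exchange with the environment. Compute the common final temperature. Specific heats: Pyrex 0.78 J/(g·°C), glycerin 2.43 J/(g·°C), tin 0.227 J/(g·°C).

With ΣQ=0 the equilibrium temperature is the m·c-weighted mean:
T_f = (319.8*244 + 546.75*38 + 53.34*38) / (319.8 + 546.75 + 53.34)
    = 100835 / 919.89 ≈ 109.62 °C

T_f ≈ 109.6 °C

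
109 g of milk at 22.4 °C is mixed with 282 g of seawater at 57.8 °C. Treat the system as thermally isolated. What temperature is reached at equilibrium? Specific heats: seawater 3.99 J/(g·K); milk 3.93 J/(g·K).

T_f ≈ 48.0 °C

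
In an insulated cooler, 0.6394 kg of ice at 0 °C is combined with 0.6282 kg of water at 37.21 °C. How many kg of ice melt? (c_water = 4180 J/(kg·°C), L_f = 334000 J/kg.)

m_melted ≈ 0.293 kg

Water can give up m c ΔT = 0.6282·4180·37.21 = 97709 J before reaching 0 °C.
Melting all 0.6394 kg of ice would need 0.6394·334000 = 213560 J.
97709 J < 213560 J, so only part of the ice melts and the system sits at 0 °C.
Mass melted = 97709/334000 ≈ 0.2925 kg.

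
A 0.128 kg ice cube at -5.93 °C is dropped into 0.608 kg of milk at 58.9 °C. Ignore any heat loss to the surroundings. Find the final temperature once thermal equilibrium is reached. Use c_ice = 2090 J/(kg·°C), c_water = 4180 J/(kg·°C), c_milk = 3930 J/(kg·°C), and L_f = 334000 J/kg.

Conservation of energy gives ΣQ = 0:
warm ice to 0 °C: 0.128×2090×(0 − (-5.93)) = 1586.4
  melt ice: 0.128×334000 = 42752
  meltwater 0→T: 0.128×4180×T = 535.04 T
  milk: 2389.4(T − 58.9)
2924.5 T = 140738 − 44338 = 96400
T ≈ 32.96 °C — above 0 °C, consistent with complete melting.

T_f ≈ 33.0 °C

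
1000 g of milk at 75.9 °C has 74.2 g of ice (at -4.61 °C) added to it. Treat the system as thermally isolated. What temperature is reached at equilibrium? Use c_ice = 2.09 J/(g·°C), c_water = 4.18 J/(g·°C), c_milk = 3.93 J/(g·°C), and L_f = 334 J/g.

T_f ≈ 64.3 °C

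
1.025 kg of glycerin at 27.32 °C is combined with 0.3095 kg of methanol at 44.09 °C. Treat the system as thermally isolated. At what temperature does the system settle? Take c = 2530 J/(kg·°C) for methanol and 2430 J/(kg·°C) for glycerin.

T_f is the heat-capacity-weighted average of the initial temperatures:
T_f = (783.03×44.09 + 2490.8×27.32) / (783.03 + 2490.8)
    = 102571 / 3273.8 ≈ 31.33 °C

T_f ≈ 31.3 °C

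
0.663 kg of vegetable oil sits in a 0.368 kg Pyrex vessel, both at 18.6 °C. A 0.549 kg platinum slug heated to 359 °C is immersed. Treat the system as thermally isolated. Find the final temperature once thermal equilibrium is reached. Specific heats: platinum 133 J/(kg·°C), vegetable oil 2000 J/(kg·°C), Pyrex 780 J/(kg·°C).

Energy conservation, ΣQ = 0:
0.549×133×(T − 359) + 0.663×2000×(T − 18.6) + 0.368×780×(T − 18.6) = 0
(73.02 + 1326 + 287.04) T = 73.02×359 + 1326×18.6 + 287.04×18.6
T ≈ 33.34 °C

T_f ≈ 33.3 °C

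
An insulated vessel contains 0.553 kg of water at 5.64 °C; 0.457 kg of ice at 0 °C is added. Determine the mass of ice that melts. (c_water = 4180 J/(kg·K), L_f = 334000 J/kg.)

m_melted ≈ 0.039 kg

Heat available from the water dropping to 0 °C: 0.553·4180·5.64 = 13037 J.
Fully melting the ice requires m_ice L_f = 0.457·334000 = 152638 J.
That's not enough to melt it all — equilibrium is at 0 °C with ice remaining.
m_melted·334000 = 13037  ⇒  m_melted ≈ 0.03903 kg.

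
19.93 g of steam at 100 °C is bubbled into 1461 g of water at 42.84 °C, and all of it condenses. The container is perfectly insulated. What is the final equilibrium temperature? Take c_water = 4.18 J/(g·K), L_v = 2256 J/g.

Energy balance with sensible and latent terms:
latent heat released on condensation: 19.93·2256 = 44962
  condensed water 100 °C→T: 83.31(T − 100)
  original water: 6107(T − 42.84)
6190.3 T = 44962 + 8330.7 + 261623 = 314916
T ≈ 50.87 °C, under the boiling point, so the assumption holds.

T_f ≈ 50.9 °C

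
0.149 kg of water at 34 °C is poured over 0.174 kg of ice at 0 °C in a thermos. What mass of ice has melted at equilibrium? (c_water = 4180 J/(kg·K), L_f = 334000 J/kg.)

Heat available from the water dropping to 0 °C: 0.149×4180×34 = 21176 J.
Fully melting the ice requires m_ice L_f = 0.174×334000 = 58116 J.
Since 21176 < 58116 J, not all the ice melts; equilibrium is at 0 °C.
m_melted×334000 = 21176  ⇒  m_melted ≈ 0.0634 kg.

m_melted ≈ 0.0634 kg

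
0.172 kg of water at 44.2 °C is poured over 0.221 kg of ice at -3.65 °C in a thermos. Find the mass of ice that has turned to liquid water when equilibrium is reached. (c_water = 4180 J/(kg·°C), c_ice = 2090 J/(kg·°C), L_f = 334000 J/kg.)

Cooling the water to 0 °C releases 0.172·4180·44.2 = 31778 J.
Warming the ice to 0 °C takes 0.221·2090·3.65 = 1685.9 J, leaving 30092 J for melting.
Fully melting the ice requires m_ice L_f = 0.221·334000 = 73814 J.
That's not enough to melt it all — equilibrium is at 0 °C with ice remaining.
m_melt = 30092 / L_f = 0.0901 kg.

m_melted ≈ 0.0901 kg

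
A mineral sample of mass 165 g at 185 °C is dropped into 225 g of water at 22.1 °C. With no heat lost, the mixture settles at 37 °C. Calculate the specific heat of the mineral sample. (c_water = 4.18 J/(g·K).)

Heat lost by the mineral sample = heat gained by the water:
165·c·(185 − 37) = 225·4.18·(37 − 22.1)
24420 c = 14013  ⇒  c ≈ 0.5739 J/(g·K)

c ≈ 0.574 J/(g·K)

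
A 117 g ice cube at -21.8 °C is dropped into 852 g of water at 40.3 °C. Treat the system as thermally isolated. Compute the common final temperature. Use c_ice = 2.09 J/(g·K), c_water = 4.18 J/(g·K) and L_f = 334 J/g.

Energy conservation, ΣQ = 0:
ice -21.8→0 °C: 117×2.09×21.8 = 5330.8; fusion: m_ice L_f = 117×334 = 39078; meltwater 0→T: 117×4.18×T = 489.06 T; water cools: 852×4.18×(T − 40.3) = 3561.4(T − 40.3)
4050.4 T = 143523 − 44409 = 99114
T ≈ 24.47 °C — above 0 °C, consistent with complete melting.

T_f ≈ 24.5 °C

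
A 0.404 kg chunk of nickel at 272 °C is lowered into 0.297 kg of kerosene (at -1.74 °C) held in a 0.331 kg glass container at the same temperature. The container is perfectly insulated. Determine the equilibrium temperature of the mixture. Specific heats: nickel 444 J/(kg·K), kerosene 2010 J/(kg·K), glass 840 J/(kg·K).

T_f ≈ 44.8 °C

Let T be the final temperature. ΣQ_i = 0:
0.404×444×(T − 272) + 0.297×2010×(T − (-1.74)) + 0.331×840×(T − (-1.74)) = 0
179.38(T − 272) + 596.97(T − (-1.74)) + 278.04(T − (-1.74)) = 0
(179.38 + 596.97 + 278.04) T = 179.38×272 + 596.97×(-1.74) + 278.04×(-1.74)
T = 47268 / 1054.4 = 44.8 °C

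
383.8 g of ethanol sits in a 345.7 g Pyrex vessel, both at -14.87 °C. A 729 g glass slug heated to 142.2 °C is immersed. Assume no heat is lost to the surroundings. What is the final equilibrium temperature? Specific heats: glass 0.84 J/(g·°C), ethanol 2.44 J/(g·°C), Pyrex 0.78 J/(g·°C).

Conservation of energy gives ΣQ = 0:
729×0.84×(T − 142.2) + 383.8×2.44×(T − (-14.87)) + 345.7×0.78×(T − (-14.87)) = 0
612.36(T − 142.2) + 936.47(T − (-14.87)) + 269.65(T − (-14.87)) = 0
1818.5 T = 69143
T ≈ 38.02 °C

T_f ≈ 38.0 °C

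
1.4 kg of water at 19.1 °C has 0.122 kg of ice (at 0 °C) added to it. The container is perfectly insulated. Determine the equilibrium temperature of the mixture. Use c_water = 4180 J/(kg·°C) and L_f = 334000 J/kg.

Let T be the final temperature. ΣQ_i = 0:
latent heat to melt: 0.122×334000 = 40748
  warm the meltwater: 509.96 T
  water cools: 1.4×4180×(T − 19.1) = 5852(T − 19.1)
6362 T = 111773 − 40748 = 71025
T ≈ 11.16 °C — above 0 °C, consistent with complete melting.

T_f ≈ 11.2 °C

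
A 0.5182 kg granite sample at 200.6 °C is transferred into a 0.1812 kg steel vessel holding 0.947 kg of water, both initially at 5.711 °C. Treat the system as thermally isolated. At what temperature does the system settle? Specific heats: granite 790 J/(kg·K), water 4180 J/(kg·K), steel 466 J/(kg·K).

T_f ≈ 23.6 °C

Let T be the final temperature. ΣQ_i = 0:
0.5182·790·(T − 200.6) + 0.947·4180·(T − 5.711) + 0.1812·466·(T − 5.711) = 0
409.38(T − 200.6) + 3958.5(T − 5.711) + 84.44(T − 5.711) = 0
4452.3 T = 105210
T ≈ 23.63 °C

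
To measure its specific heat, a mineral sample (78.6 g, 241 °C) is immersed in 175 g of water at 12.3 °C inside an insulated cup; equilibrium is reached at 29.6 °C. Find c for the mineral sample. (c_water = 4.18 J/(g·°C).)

c ≈ 0.762 J/(g·°C)

Taking heat into each body as positive, Σ m c ΔT = 0:
78.6·c·(29.6 − 241) + 175·4.18·(29.6 − 12.3) = 0
-16616 c = -12655
c = -12655/-16616 ≈ 0.7616 J/(g·°C)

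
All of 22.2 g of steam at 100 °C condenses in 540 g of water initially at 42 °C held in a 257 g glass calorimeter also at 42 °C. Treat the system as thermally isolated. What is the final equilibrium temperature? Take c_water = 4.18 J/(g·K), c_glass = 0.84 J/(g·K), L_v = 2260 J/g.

T_f ≈ 63.7 °C

Conservation of energy gives ΣQ = 0:
condense steam: −22.2×2260 = −50172
  condensate cools 100→T: 22.2×4.18×(T − 100) = 92.8(T − 100)
  original water: 2257.2(T − 42)
  glass cup: 257×0.84×(T − 42) = 215.88(T − 42)
2565.9 T = 50172 + 9279.6 + 103869 = 163321
T ≈ 63.65 °C (< 100 °C, so full condensation is consistent).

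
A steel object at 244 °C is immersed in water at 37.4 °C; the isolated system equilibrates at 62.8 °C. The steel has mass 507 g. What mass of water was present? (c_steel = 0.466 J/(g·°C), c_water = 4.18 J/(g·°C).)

m ≈ 403 g

|Q_steel| = |Q_water|:
507·0.466·(244 − 62.8) = m·4.18·(62.8 − 37.4)
106.17 m = 42811  ⇒  m ≈ 403.2 g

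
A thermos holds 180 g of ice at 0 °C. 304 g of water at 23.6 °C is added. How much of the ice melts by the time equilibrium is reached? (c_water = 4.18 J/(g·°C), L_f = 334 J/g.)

m_melted ≈ 89.8 g

Heat available from the water dropping to 0 °C: 304·4.18·23.6 = 29989 J.
To melt every bit of ice: 180·334 = 60120 J.
That's not enough to melt it all — equilibrium is at 0 °C with ice remaining.
m_melt = 29989 / L_f = 89.79 g.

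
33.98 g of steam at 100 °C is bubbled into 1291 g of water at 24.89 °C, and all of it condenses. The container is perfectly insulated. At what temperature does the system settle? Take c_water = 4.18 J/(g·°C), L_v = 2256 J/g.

Net heat exchanged in the isolated system is zero:
latent heat released on condensation: 33.98×2256 = 76659
  condensed water 100 °C→T: 142.04(T − 100)
  original water: 5396.4(T − 24.89)
5538.4 T = 76659 + 14204 + 134316 = 225178
T ≈ 40.66 °C — below 100 °C, confirming all the steam condensed.

T_f ≈ 40.7 °C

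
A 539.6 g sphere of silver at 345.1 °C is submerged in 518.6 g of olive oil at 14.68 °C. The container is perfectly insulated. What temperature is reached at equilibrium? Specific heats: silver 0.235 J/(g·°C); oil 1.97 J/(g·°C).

|Q_silver| = |Q_oil|:
539.6*0.235*(345.1 − T) = 518.6*1.97*(T − 14.68)
126.81(345.1 − T) = 1021.6(T − 14.68)
1148.4 T = 58758  ⇒  T ≈ 51.16 °C

T_f ≈ 51.2 °C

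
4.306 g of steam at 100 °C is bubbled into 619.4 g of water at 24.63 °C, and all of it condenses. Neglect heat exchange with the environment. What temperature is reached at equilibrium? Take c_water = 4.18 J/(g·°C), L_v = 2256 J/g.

Taking heat into each body as positive, Σ m c ΔT = 0:
steam→water at 100 °C releases m L_v = 4.306·2256 = 9714.3; condensed water 100 °C→T: 18(T − 100); water warms: 619.4·4.18·(T − 24.63) = 2589.1(T − 24.63)
2607.1 T = 9714.3 + 1799.9 + 63769 = 75284
T ≈ 28.88 °C — below 100 °C, confirming all the steam condensed.

T_f ≈ 28.9 °C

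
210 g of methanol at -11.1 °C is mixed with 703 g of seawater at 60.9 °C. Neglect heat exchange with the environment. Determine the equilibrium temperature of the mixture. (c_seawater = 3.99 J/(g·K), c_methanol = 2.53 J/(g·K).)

|Q_seawater| = |Q_methanol|:
703·3.99·(60.9 − T) = 210·2.53·(T − (-11.1))
2805(60.9 − T) = 531.3(T − (-11.1))
3336.3 T = 164925  ⇒  T ≈ 49.43 °C

T_f ≈ 49.4 °C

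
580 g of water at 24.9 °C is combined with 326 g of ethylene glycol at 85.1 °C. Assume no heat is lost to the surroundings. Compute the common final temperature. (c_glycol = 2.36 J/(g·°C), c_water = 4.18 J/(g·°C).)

T_f ≈ 39.4 °C

Set heat shed by the hot body equal to heat absorbed by the cold body:
326·2.36·(85.1 − T) = 580·4.18·(T − 24.9)
769.36(85.1 − T) = 2424.4(T − 24.9)
3193.8 T = 125840  ⇒  T ≈ 39.40 °C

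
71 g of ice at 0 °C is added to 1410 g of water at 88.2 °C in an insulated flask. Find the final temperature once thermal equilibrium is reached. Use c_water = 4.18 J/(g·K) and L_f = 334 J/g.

T_f ≈ 80.1 °C

Heat gained plus heat lost sum to zero:
fusion: m_ice L_f = 71·334 = 23714; warm the meltwater: 296.78 T; water cools: 1410·4.18·(T − 88.2) = 5893.8(T − 88.2)
6190.6 T = 519833 − 23714 = 496119
T ≈ 80.14 °C. Since T > 0 °C, the all-ice-melts assumption holds.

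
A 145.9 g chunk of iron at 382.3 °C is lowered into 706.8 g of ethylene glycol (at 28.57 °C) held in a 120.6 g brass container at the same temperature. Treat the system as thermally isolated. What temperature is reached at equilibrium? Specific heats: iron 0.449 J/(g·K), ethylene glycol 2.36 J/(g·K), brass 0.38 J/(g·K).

Heat gained plus heat lost sum to zero:
145.9*0.449*(T − 382.3) + 706.8*2.36*(T − 28.57) + 120.6*0.38*(T − 28.57) = 0
65.51(T − 382.3) + 1668(T − 28.57) + 45.83(T − 28.57) = 0
1779.4 T = 74010
T = 74010 / 1779.4 = 41.6 °C

T_f ≈ 41.6 °C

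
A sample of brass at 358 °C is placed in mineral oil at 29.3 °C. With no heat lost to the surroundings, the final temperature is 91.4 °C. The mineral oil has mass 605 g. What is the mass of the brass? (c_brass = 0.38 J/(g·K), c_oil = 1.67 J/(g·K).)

m ≈ 619 g

Energy conservation, ΣQ = 0:
m·0.38·(91.4 − 358) + 605·1.67·(91.4 − 29.3) = 0
-101.31 m = -62743
m = -62743/-101.31 ≈ 619.3 g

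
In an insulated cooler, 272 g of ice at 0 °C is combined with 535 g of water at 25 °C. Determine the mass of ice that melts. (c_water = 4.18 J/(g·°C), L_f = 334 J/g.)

Water can give up m c ΔT = 535×4.18×25 = 55907 J before reaching 0 °C.
To melt every bit of ice: 272×334 = 90848 J.
That's not enough to melt it all — equilibrium is at 0 °C with ice remaining.
m_melt = 55907 / L_f = 167.4 g.

m_melted ≈ 167 g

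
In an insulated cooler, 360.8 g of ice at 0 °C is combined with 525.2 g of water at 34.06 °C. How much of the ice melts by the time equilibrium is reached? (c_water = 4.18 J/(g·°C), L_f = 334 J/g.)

m_melted ≈ 224 g

Cooling the water to 0 °C releases 525.2·4.18·34.06 = 74773 J.
To melt every bit of ice: 360.8·334 = 120507 J.
Since 74773 < 120507 J, not all the ice melts; equilibrium is at 0 °C.
m_melted·334 = 74773  ⇒  m_melted ≈ 223.9 g.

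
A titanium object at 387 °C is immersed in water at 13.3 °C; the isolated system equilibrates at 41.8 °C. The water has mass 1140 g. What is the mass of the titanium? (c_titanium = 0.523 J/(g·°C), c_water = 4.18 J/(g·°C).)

m ≈ 752 g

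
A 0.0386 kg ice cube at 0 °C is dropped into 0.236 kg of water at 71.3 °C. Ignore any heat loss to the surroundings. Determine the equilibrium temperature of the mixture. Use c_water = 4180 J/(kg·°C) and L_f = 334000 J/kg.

T_f ≈ 50.0 °C

Sum of m c ΔT and latent-heat terms is zero:
latent heat to melt: 0.0386×334000 = 12892
  meltwater 0→T: 0.0386×4180×T = 161.35 T
  water cools: 0.236×4180×(T − 71.3) = 986.48(T − 71.3)
1147.8 T = 70336 − 12892 = 57444
T ≈ 50.05 °C (positive, so assuming full melt was valid).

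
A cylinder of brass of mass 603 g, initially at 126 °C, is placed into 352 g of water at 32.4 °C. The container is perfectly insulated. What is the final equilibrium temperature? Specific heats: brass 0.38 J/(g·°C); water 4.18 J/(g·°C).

T_f is the heat-capacity-weighted average of the initial temperatures:
T_f = (229.14*126 + 1471.4*32.4) / (229.14 + 1471.4)
    = 76544 / 1700.5 ≈ 45.01 °C

T_f ≈ 45.0 °C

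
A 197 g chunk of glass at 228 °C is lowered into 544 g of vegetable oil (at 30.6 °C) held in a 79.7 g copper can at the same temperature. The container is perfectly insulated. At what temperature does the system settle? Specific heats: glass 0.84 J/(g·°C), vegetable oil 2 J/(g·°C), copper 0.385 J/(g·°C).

Let T be the final temperature. ΣQ_i = 0:
197*0.84*(T − 228) + 544*2*(T − 30.6) + 79.7*0.385*(T − 30.6) = 0
165.48(T − 228) + 1088(T − 30.6) + 30.68(T − 30.6) = 0
1284.2 T = 71961
T = 71961 / 1284.2 = 56 °C

T_f ≈ 56.0 °C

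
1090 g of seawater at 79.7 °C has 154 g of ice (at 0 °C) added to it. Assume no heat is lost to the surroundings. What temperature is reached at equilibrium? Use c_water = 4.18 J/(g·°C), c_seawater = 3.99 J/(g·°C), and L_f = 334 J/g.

T_f ≈ 59.1 °C

Net heat exchanged in the isolated system is zero:
latent heat to melt: 154×334 = 51436
  meltwater 0→T: 154×4.18×T = 643.72 T
  seawater cools: 1090×3.99×(T − 79.7) = 4349.1(T − 79.7)
4992.8 T = 346623 − 51436 = 295187
T ≈ 59.12 °C (positive, so assuming full melt was valid).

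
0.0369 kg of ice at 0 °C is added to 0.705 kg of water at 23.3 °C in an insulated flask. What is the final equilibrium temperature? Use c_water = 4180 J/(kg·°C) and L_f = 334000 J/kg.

Setting the total heat transfer to zero:
melt ice: 0.0369·334000 = 12325; warm the meltwater: 154.24 T; water cools: 0.705·4180·(T − 23.3) = 2946.9(T − 23.3)
3101.1 T = 68663 − 12325 = 56338
T ≈ 18.17 °C. Since T > 0 °C, the all-ice-melts assumption holds.

T_f ≈ 18.2 °C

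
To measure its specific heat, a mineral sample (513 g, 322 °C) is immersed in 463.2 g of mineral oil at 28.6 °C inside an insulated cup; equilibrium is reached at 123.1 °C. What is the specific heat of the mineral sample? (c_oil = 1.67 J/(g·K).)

Energy conservation, ΣQ = 0:
513·c·(123.1 − 322) + 463.2·1.67·(123.1 − 28.6) = 0
-102036 c = -73100
c = -73100/-102036 ≈ 0.7164 J/(g·K)

c ≈ 0.716 J/(g·K)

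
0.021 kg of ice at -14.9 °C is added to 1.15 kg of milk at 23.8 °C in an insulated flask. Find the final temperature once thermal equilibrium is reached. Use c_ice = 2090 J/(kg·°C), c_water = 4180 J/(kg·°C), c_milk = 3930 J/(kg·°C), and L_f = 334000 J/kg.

Conservation of energy gives ΣQ = 0:
warm ice to 0 °C: 0.021×2090×(0 − (-14.9)) = 653.96; latent heat to melt: 0.021×334000 = 7014; meltwater 0→T: 0.021×4180×T = 87.78 T; milk cools: 1.15×3930×(T − 23.8) = 4519.5(T − 23.8)
4607.3 T = 107564 − 7668 = 99896
T ≈ 21.68 °C. Since T > 0 °C, the all-ice-melts assumption holds.

T_f ≈ 21.7 °C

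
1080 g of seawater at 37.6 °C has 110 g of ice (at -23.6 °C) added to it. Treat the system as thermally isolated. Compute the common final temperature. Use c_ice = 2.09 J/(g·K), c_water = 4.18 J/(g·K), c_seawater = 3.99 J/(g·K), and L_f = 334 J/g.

Taking heat into each body as positive, Σ m c ΔT = 0:
warm ice to 0 °C: 110×2.09×(0 − (-23.6)) = 5425.6
  latent heat to melt: 110×334 = 36740
  meltwater 0→T: 110×4.18×T = 459.8 T
  seawater cools: 1080×3.99×(T − 37.6) = 4309.2(T − 37.6)
4769 T = 162026 − 42166 = 119860
T ≈ 25.13 °C (positive, so assuming full melt was valid).

T_f ≈ 25.1 °C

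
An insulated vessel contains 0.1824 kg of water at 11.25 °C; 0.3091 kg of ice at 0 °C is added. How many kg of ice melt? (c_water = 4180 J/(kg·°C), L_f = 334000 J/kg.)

m_melted ≈ 0.0257 kg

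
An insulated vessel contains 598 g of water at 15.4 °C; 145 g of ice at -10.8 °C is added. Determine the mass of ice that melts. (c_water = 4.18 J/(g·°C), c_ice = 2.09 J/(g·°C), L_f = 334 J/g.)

m_melted ≈ 105 g

Water can give up m c ΔT = 598·4.18·15.4 = 38494 J before reaching 0 °C.
Of that, 145·2.09·10.8 = 3272.9 J goes to bring the ice to 0 °C, leaving 35222 J.
Melting all 145 g of ice would need 145·334 = 48430 J.
That's not enough to melt it all — equilibrium is at 0 °C with ice remaining.
m_melt = 35222 / L_f = 105.5 g.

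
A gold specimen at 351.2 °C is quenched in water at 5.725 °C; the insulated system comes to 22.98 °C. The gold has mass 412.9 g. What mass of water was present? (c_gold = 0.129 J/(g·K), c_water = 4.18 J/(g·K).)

Let T be the final temperature. ΣQ_i = 0:
412.9·0.129·(22.98 − 351.2) + m·4.18·(22.98 − 5.725) = 0
72.13 m = 17482
m = 17482/72.13 ≈ 242.4 g

m ≈ 242 g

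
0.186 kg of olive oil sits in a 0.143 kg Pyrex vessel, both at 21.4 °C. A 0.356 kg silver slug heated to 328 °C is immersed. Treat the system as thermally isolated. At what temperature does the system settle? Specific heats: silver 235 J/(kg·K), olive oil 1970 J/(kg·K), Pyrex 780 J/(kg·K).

T_f ≈ 67.1 °C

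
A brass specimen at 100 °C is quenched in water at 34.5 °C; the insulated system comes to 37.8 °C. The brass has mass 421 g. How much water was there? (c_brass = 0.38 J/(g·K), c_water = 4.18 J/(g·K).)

Heat lost by the brass = heat gained by the water:
421·0.38·(100 − 37.8) = m·4.18·(37.8 − 34.5)
13.79 m = 9950.8  ⇒  m ≈ 721.4 g

m ≈ 721 g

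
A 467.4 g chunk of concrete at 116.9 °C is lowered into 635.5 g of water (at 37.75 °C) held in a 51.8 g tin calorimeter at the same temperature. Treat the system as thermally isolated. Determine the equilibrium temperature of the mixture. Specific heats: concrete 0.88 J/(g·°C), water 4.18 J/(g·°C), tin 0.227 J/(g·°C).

T_f ≈ 48.3 °C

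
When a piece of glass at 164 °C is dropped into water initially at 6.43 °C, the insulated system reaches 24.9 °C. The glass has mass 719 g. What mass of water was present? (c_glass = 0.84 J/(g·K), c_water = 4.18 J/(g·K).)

|Q_glass| = |Q_water|:
719·0.84·(164 − 24.9) = m·4.18·(24.9 − 6.43)
77.2 m = 84011  ⇒  m ≈ 1088 g

m ≈ 1090 g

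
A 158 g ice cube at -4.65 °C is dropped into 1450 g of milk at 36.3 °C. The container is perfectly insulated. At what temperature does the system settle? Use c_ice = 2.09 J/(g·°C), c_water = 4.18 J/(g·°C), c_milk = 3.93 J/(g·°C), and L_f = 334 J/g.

T_f ≈ 24.0 °C

Energy conservation, ΣQ = 0:
ice -4.65→0 °C: 158·2.09·4.65 = 1535.5; fusion: m_ice L_f = 158·334 = 52772; meltwater 0→T: 158·4.18·T = 660.44 T; milk: 5698.5(T − 36.3)
6358.9 T = 206856 − 54308 = 152548
T ≈ 23.99 °C — above 0 °C, consistent with complete melting.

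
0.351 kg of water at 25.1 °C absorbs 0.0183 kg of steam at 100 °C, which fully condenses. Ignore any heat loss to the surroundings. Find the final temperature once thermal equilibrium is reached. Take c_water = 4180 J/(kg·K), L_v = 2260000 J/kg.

T_f ≈ 55.6 °C

Net heat exchanged in the isolated system is zero:
latent heat released on condensation: 0.0183×2260000 = 41358; condensed water 100 °C→T: 76.49(T − 100); water warms: 0.351×4180×(T − 25.1) = 1467.2(T − 25.1)
1543.7 T = 41358 + 7649.4 + 36826 = 85834
T ≈ 55.60 °C (< 100 °C, so full condensation is consistent).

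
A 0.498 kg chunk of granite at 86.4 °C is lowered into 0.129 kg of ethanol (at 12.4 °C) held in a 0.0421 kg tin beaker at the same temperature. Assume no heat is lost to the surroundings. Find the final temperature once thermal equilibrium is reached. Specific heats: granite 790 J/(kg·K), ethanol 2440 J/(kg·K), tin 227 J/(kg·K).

T_f ≈ 53.0 °C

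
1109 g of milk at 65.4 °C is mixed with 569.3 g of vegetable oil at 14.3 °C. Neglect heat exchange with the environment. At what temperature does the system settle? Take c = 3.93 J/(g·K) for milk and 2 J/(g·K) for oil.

T_f ≈ 54.8 °C

Heat lost by the milk equals heat gained by the oil:
1109*3.93*(65.4 − T) = 569.3*2*(T − 14.3)
4358.4(65.4 − T) = 1138.6(T − 14.3)
5497 T = 301319  ⇒  T ≈ 54.82 °C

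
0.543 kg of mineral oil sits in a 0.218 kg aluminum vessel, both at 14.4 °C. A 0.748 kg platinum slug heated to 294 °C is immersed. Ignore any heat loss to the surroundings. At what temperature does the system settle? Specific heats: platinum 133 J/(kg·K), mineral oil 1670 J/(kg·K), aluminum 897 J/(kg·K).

T_f ≈ 37.5 °C

T_f is the heat-capacity-weighted average of the initial temperatures:
T_f = (99.48*294 + 906.81*14.4 + 195.55*14.4) / (99.48 + 906.81 + 195.55)
    = 45122 / 1201.8 ≈ 37.54 °C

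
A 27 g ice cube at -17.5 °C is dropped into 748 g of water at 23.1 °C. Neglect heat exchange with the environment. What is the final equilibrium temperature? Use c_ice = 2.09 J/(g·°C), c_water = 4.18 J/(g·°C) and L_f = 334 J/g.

Taking heat into each body as positive, Σ m c ΔT = 0:
ice -17.5→0 °C: 27×2.09×17.5 = 987.52; latent heat to melt: 27×334 = 9018; warm the meltwater: 112.86 T; water: 3126.6(T − 23.1)
3239.5 T = 72225 − 10006 = 62220
T ≈ 19.21 °C (positive, so assuming full melt was valid).

T_f ≈ 19.2 °C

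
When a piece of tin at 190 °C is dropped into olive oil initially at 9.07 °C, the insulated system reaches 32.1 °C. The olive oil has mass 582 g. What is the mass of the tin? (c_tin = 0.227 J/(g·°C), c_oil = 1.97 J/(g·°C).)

m ≈ 737 g

Heat lost by the tin = heat gained by the oil:
m×0.227×(190 − 32.1) = 582×1.97×(32.1 − 9.07)
35.84 m = 26405  ⇒  m ≈ 736.7 g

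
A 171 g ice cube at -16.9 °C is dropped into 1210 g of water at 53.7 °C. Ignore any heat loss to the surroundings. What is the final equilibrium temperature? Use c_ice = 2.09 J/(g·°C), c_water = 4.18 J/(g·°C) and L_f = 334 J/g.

T_f ≈ 36.1 °C

Setting the total heat transfer to zero:
ice -16.9→0 °C: 171×2.09×16.9 = 6039.9
  melt ice: 171×334 = 57114
  warm the meltwater: 714.78 T
  water cools: 1210×4.18×(T − 53.7) = 5057.8(T − 53.7)
5772.6 T = 271604 − 63154 = 208450
T ≈ 36.11 °C — above 0 °C, consistent with complete melting.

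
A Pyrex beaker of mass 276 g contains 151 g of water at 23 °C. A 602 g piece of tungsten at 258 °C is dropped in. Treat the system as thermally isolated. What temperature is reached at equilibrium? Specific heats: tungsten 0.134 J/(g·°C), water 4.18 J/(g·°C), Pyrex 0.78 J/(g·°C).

T_f ≈ 43.4 °C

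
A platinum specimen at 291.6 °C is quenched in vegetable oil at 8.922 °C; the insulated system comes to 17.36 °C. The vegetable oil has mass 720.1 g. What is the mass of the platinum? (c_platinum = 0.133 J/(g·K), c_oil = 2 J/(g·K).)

m ≈ 333 g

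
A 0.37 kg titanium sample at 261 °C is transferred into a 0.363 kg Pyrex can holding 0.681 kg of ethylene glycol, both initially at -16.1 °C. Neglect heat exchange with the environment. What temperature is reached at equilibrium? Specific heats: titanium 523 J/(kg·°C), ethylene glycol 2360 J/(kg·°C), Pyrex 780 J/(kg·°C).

T_f ≈ 9.6 °C

Setting the total heat transfer to zero:
0.37*523*(T − 261) + 0.681*2360*(T − (-16.1)) + 0.363*780*(T − (-16.1)) = 0
193.51(T − 261) + 1607.2(T − (-16.1)) + 283.14(T − (-16.1)) = 0
(193.51 + 1607.2 + 283.14) T = 193.51*261 + 1607.2*(-16.1) + 283.14*(-16.1)
T ≈ 9.63 °C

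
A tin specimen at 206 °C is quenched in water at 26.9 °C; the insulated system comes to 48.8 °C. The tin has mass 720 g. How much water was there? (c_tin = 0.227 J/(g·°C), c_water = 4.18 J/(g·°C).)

m ≈ 281 g

|Q_tin| = |Q_water|:
720×0.227×(206 − 48.8) = m×4.18×(48.8 − 26.9)
91.54 m = 25693  ⇒  m ≈ 280.7 g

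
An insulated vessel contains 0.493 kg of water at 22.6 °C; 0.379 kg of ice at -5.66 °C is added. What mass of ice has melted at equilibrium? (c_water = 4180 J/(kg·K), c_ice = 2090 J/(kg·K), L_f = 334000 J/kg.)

Water can give up m c ΔT = 0.493×4180×22.6 = 46573 J before reaching 0 °C.
Of that, 0.379×2090×5.66 = 4483.3 J goes to bring the ice to 0 °C, leaving 42089 J.
Fully melting the ice requires m_ice L_f = 0.379×334000 = 126586 J.
That's not enough to melt it all — equilibrium is at 0 °C with ice remaining.
m_melted×334000 = 42089  ⇒  m_melted ≈ 0.126 kg.

m_melted ≈ 0.126 kg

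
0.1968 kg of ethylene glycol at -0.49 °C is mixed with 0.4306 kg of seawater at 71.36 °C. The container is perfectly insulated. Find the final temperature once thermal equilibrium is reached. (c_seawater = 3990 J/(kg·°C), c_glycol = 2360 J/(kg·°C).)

T_f ≈ 56.1 °C

|Q_seawater| = |Q_glycol|:
0.4306×3990×(71.36 − T) = 0.1968×2360×(T − (-0.49))
1718.1(71.36 − T) = 464.45(T − (-0.49))
2182.5 T = 122376  ⇒  T ≈ 56.07 °C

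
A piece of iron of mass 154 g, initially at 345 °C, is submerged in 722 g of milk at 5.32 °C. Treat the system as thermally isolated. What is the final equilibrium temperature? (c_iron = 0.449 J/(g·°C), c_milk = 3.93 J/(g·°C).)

T_f ≈ 13.4 °C

Heat lost by the iron equals heat gained by the milk:
154×0.449×(345 − T) = 722×3.93×(T − 5.32)
69.15(345 − T) = 2837.5(T − 5.32)
2906.6 T = 38951  ⇒  T ≈ 13.40 °C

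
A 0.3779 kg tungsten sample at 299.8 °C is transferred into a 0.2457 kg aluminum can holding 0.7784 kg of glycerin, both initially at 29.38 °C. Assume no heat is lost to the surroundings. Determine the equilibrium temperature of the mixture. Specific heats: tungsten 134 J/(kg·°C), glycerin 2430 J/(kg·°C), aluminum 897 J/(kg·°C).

T_f ≈ 35.7 °C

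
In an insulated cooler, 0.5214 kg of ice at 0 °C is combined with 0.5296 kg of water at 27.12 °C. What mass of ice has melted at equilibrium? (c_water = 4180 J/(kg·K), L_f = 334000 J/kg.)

m_melted ≈ 0.18 kg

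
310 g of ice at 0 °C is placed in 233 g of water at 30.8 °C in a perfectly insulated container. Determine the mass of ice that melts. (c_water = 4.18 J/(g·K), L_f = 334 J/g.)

m_melted ≈ 89.8 g

Water can give up m c ΔT = 233×4.18×30.8 = 29997 J before reaching 0 °C.
To melt every bit of ice: 310×334 = 103540 J.
Since 29997 < 103540 J, not all the ice melts; equilibrium is at 0 °C.
m_melted×334 = 29997  ⇒  m_melted ≈ 89.81 g.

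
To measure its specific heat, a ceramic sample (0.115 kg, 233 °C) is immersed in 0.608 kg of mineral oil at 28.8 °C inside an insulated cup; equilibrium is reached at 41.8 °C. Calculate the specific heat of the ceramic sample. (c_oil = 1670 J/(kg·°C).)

m_s c (T_s − T_f) = m_oil c_oil (T_f − T_0):
0.115·c·(233 − 41.8) = 0.608·1670·(41.8 − 28.8)
21.99 c = 13200  ⇒  c ≈ 600.3 J/(kg·°C)

c ≈ 600 J/(kg·°C)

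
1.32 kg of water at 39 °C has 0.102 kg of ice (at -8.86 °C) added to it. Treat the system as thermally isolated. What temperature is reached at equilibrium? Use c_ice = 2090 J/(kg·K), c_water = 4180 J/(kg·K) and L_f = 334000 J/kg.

T_f ≈ 30.2 °C

Taking heat into each body as positive, Σ m c ΔT = 0:
warm ice to 0 °C: 0.102·2090·(0 − (-8.86)) = 1888.8; latent heat to melt: 0.102·334000 = 34068; meltwater 0→T: 0.102·4180·T = 426.36 T; water: 5517.6(T − 39)
5944 T = 215186 − 35957 = 179230
T ≈ 30.15 °C (positive, so assuming full melt was valid).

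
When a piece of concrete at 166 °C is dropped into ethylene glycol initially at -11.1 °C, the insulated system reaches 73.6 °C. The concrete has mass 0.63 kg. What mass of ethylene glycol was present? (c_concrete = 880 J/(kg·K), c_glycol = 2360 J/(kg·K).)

Taking heat into each body as positive, Σ m c ΔT = 0:
0.63×880×(73.6 − 166) + m×2360×(73.6 − (-11.1)) = 0
199892 m = 51227
m = 51227/199892 ≈ 0.2563 kg

m ≈ 0.256 kg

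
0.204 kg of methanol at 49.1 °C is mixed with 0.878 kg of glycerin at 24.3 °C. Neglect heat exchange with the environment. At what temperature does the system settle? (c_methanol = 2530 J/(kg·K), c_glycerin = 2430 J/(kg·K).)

T_f ≈ 29.1 °C

Heat gained plus heat lost sum to zero:
0.204×2530×(T − 49.1) + 0.878×2430×(T − 24.3) = 0
(516.12 + 2133.5) T = 516.12×49.1 + 2133.5×24.3
T = 77187 / 2649.7 = 29.1 °C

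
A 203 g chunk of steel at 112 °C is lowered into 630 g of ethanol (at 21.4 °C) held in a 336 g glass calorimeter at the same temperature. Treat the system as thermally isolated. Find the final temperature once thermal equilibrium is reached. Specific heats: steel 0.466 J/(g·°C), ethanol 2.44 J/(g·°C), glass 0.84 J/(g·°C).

T_f ≈ 25.9 °C

Let T be the final temperature. ΣQ_i = 0:
203×0.466×(T − 112) + 630×2.44×(T − 21.4) + 336×0.84×(T − 21.4) = 0
1914 T = 49531
T = 49531 / 1914 = 25.9 °C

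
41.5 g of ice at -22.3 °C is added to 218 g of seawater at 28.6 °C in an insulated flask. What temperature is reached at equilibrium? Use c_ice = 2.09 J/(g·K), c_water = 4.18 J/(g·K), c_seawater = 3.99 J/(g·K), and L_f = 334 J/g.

T_f ≈ 8.7 °C

Conservation of energy gives ΣQ = 0:
ice -22.3→0 °C: 41.5×2.09×22.3 = 1934.2
  fusion: m_ice L_f = 41.5×334 = 13861
  warm the meltwater: 173.47 T
  seawater cools: 218×3.99×(T − 28.6) = 869.82(T − 28.6)
1043.3 T = 24877 − 15795 = 9081.7
T ≈ 8.70 °C — above 0 °C, consistent with complete melting.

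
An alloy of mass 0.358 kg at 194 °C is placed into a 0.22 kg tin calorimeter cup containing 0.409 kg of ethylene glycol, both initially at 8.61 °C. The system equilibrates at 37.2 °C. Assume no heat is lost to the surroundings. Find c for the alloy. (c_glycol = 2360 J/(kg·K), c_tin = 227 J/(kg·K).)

Heat gained plus heat lost sum to zero:
0.358·c·(37.2 − 194) + 0.409·2360·(37.2 − 8.61) + 0.22·227·(37.2 − 8.61) = 0
-56.13 c = -29024
c = -29024/-56.13 ≈ 517 J/(kg·K)

c ≈ 517 J/(kg·K)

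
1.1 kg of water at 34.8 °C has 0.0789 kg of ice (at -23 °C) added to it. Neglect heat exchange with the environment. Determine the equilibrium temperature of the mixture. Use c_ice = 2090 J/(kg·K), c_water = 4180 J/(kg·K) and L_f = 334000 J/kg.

Let T be the final temperature. ΣQ_i = 0:
warm ice to 0 °C: 0.0789·2090·(0 − (-23)) = 3792.7
  melt ice: 0.0789·334000 = 26353
  meltwater 0→T: 0.0789·4180·T = 329.8 T
  water: 4598(T − 34.8)
4927.8 T = 160010 − 30145 = 129865
T ≈ 26.35 °C. Since T > 0 °C, the all-ice-melts assumption holds.

T_f ≈ 26.4 °C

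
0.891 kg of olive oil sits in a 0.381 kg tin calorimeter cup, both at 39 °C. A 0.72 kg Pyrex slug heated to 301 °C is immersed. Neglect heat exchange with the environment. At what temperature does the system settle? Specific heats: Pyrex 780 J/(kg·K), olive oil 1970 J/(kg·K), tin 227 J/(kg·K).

T_f ≈ 100.2 °C

Conservation of energy gives ΣQ = 0:
0.72*780*(T − 301) + 0.891*1970*(T − 39) + 0.381*227*(T − 39) = 0
561.6(T − 301) + 1755.3(T − 39) + 86.49(T − 39) = 0
2403.4 T = 240870
T = 240870/2403.4 ≈ 100.22 °C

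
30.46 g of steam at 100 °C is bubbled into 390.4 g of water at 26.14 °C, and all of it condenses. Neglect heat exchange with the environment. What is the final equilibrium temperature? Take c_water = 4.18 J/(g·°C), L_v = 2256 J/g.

Let T be the final temperature. ΣQ_i = 0:
steam→water at 100 °C releases m L_v = 30.46·2256 = 68718; condensate cools 100→T: 30.46·4.18·(T − 100) = 127.32(T − 100); original water: 1631.9(T − 26.14)
1759.2 T = 68718 + 12732 + 42657 = 124107
T ≈ 70.55 °C — below 100 °C, confirming all the steam condensed.

T_f ≈ 70.5 °C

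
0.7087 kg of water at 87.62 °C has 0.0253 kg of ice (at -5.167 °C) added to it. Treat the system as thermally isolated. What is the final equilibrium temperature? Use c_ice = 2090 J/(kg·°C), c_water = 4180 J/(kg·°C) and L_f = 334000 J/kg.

Let T be the final temperature. ΣQ_i = 0:
ice -5.167→0 °C: 0.0253·2090·5.167 = 273.22; latent heat to melt: 0.0253·334000 = 8450.2; meltwater 0→T: 0.0253·4180·T = 105.75 T; water: 2962.4(T − 87.62)
3068.1 T = 259563 − 8723.4 = 250839
T ≈ 81.76 °C (positive, so assuming full melt was valid).

T_f ≈ 81.8 °C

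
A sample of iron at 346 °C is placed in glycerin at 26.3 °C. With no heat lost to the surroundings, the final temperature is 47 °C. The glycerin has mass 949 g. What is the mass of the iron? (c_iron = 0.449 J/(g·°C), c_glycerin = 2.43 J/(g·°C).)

|Q_iron| = |Q_glycerin|:
m×0.449×(346 − 47) = 949×2.43×(47 − 26.3)
134.25 m = 47736  ⇒  m ≈ 355.6 g

m ≈ 356 g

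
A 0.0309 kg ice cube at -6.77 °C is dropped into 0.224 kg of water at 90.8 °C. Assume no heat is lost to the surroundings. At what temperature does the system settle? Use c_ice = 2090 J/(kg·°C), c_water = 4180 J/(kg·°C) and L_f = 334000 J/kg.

Setting the total heat transfer to zero:
ice -6.77→0 °C: 0.0309·2090·6.77 = 437.21
  fusion: m_ice L_f = 0.0309·334000 = 10321
  meltwater 0→T: 0.0309·4180·T = 129.16 T
  water: 936.32(T − 90.8)
1065.5 T = 85018 − 10758 = 74260
T ≈ 69.70 °C (positive, so assuming full melt was valid).

T_f ≈ 69.7 °C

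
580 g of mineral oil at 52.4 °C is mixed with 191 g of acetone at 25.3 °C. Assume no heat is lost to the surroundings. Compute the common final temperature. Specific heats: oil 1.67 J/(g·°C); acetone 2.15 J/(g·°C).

T_f ≈ 44.3 °C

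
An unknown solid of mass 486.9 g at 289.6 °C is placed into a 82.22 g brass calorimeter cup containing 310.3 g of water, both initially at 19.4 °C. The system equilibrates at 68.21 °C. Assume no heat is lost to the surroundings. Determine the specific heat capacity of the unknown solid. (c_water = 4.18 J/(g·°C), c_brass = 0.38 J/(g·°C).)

c ≈ 0.601 J/(g·°C)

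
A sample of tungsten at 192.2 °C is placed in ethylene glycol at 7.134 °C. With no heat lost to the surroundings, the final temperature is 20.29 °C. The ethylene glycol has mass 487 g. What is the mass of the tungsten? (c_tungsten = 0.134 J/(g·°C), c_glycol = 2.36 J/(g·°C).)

m ≈ 656 g

|Q_tungsten| = |Q_glycol|:
m·0.134·(192.2 − 20.29) = 487·2.36·(20.29 − 7.134)
23.04 m = 15120  ⇒  m ≈ 656.4 g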